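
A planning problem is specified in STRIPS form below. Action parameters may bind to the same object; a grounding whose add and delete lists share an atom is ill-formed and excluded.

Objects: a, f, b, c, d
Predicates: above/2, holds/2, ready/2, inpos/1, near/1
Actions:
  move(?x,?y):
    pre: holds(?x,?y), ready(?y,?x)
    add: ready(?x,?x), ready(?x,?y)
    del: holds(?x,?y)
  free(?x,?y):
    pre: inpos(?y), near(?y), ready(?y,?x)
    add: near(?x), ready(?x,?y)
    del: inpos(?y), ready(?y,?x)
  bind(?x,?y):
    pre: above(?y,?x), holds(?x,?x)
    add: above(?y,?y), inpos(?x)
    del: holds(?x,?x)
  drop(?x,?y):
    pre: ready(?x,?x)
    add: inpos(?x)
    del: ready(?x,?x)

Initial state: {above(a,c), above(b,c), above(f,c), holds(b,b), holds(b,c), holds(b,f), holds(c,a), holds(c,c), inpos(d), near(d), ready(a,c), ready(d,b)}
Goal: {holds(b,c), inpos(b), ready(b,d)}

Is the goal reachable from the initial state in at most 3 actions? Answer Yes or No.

1. free(b,d)  →  {above(a,c), above(b,c), above(f,c), holds(b,b), holds(b,c), holds(b,f), holds(c,a), holds(c,c), near(b), near(d), ready(a,c), ready(b,d)}
2. bind(c,b)  →  {above(a,c), above(b,b), above(b,c), above(f,c), holds(b,b), holds(b,c), holds(b,f), holds(c,a), inpos(c), near(b), near(d), ready(a,c), ready(b,d)}
3. bind(b,b)  →  {above(a,c), above(b,b), above(b,c), above(f,c), holds(b,c), holds(b,f), holds(c,a), inpos(b), inpos(c), near(b), near(d), ready(a,c), ready(b,d)}
optimal plan length = 3; 3 ≤ 3

Yes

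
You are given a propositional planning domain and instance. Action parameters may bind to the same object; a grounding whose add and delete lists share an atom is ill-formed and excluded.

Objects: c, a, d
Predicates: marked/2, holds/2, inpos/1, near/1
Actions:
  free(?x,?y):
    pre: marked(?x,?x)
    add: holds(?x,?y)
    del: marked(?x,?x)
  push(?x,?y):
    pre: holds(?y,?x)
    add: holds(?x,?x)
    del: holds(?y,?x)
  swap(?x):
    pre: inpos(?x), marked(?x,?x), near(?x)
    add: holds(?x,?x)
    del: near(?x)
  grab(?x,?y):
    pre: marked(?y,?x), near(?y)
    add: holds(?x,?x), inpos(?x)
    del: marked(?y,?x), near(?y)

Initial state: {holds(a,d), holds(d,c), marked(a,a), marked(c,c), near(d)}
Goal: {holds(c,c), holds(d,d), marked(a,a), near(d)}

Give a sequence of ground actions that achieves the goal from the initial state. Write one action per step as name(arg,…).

1. free(c,c)  →  {holds(a,d), holds(c,c), holds(d,c), marked(a,a), near(d)}
2. push(d,a)  →  {holds(c,c), holds(d,c), holds(d,d), marked(a,a), near(d)}

free(c,c); push(d,a)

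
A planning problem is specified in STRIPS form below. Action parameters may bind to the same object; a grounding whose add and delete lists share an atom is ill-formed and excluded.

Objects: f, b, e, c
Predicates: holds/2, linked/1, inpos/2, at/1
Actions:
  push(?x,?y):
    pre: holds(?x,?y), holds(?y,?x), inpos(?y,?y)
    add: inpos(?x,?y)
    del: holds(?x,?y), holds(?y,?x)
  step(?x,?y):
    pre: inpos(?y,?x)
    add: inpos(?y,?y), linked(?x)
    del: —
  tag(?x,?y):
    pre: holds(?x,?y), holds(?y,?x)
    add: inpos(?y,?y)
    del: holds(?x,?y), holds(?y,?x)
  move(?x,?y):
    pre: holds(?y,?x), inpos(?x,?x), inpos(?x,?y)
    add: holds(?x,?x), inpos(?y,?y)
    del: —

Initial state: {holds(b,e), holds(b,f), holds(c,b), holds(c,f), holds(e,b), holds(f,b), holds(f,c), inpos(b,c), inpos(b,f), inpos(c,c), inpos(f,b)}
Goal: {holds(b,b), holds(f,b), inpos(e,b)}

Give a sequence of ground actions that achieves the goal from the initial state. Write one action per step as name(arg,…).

1. step(f,b)  →  {holds(b,e), holds(b,f), holds(c,b), holds(c,f), holds(e,b), holds(f,b), holds(f,c), inpos(b,b), inpos(b,c), inpos(b,f), inpos(c,c), inpos(f,b), linked(f)}
2. push(e,b)  →  {holds(b,f), holds(c,b), holds(c,f), holds(f,b), holds(f,c), inpos(b,b), inpos(b,c), inpos(b,f), inpos(c,c), inpos(e,b), inpos(f,b), linked(f)}
3. move(b,f)  →  {holds(b,b), holds(b,f), holds(c,b), holds(c,f), holds(f,b), holds(f,c), inpos(b,b), inpos(b,c), inpos(b,f), inpos(c,c), inpos(e,b), inpos(f,b), inpos(f,f), linked(f)}

step(f,b); push(e,b); move(b,f)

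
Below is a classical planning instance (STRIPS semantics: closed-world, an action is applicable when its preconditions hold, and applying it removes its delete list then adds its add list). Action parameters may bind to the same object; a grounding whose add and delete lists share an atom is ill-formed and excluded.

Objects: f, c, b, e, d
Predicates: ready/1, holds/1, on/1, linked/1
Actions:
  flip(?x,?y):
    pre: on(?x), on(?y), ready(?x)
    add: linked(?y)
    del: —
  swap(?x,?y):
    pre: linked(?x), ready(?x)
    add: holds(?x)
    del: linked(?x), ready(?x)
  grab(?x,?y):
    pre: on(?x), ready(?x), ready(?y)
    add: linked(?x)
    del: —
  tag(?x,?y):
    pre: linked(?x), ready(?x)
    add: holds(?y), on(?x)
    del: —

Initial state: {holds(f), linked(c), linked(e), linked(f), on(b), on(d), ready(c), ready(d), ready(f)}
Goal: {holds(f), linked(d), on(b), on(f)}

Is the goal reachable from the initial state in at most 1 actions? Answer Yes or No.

1. flip(d,d)  →  {holds(f), linked(c), linked(d), linked(e), linked(f), on(b), on(d), ready(c), ready(d), ready(f)}
2. tag(f,f)  →  {holds(f), linked(c), linked(d), linked(e), linked(f), on(b), on(d), on(f), ready(c), ready(d), ready(f)}
optimal plan length = 2; 2 > 1

No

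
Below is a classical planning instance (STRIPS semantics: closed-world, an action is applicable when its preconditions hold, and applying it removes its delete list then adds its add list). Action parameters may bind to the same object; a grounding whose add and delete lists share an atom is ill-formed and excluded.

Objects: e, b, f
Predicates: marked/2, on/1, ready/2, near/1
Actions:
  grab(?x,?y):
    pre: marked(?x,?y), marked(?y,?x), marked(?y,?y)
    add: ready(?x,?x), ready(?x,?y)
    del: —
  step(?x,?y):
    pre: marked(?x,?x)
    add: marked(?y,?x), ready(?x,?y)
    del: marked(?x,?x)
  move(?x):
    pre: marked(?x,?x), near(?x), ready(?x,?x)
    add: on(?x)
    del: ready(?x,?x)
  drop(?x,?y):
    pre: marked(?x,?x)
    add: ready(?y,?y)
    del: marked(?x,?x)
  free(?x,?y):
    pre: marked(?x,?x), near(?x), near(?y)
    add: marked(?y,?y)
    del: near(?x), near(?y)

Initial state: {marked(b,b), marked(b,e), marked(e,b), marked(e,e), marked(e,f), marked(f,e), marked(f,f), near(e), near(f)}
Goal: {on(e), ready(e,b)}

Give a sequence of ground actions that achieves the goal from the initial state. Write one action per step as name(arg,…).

grab(e,b); move(e)

1. grab(e,b)  →  {marked(b,b), marked(b,e), marked(e,b), marked(e,e), marked(e,f), marked(f,e), marked(f,f), near(e), near(f), ready(e,b), ready(e,e)}
2. move(e)  →  {marked(b,b), marked(b,e), marked(e,b), marked(e,e), marked(e,f), marked(f,e), marked(f,f), near(e), near(f), on(e), ready(e,b)}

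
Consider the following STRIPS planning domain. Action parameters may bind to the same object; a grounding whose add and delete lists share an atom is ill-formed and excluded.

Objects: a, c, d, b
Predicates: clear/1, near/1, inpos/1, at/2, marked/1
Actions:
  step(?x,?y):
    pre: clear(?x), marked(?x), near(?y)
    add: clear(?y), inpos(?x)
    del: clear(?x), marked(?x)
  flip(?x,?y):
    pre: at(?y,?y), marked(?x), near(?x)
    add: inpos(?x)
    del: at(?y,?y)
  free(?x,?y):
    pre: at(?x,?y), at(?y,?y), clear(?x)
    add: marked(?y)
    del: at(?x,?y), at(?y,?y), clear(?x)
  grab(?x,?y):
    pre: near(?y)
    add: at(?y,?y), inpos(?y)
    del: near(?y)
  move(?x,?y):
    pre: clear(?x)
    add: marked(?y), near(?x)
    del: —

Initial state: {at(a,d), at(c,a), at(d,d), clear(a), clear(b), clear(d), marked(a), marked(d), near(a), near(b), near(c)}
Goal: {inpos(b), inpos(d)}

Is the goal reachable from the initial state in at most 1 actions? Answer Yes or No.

No

1. step(d,a)  →  {at(a,d), at(c,a), at(d,d), clear(a), clear(b), inpos(d), marked(a), near(a), near(b), near(c)}
2. grab(a,b)  →  {at(a,d), at(b,b), at(c,a), at(d,d), clear(a), clear(b), inpos(b), inpos(d), marked(a), near(a), near(c)}
optimal plan length = 2; 2 > 1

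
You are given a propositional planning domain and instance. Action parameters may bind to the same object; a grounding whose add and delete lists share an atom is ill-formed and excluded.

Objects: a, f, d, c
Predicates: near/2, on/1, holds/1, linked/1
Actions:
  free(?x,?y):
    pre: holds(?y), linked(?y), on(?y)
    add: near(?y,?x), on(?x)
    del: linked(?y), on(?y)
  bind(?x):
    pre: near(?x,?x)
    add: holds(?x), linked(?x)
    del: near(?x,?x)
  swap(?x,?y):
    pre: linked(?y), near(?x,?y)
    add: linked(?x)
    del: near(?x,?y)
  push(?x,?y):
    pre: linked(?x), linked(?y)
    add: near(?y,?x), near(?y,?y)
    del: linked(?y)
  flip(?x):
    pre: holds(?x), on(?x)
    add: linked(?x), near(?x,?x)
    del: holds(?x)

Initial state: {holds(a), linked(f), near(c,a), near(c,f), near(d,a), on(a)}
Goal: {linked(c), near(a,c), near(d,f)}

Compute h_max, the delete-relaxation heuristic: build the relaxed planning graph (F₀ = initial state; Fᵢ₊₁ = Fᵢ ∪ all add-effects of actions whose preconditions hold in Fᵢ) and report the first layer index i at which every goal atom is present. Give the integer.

3

F0 = init (6 atoms)
F1 = F0 ∪ {linked(a), linked(c), near(a,a), near(f,f)}  (10 atoms)
F2 = F1 ∪ {holds(f), linked(d), near(a,c), near(a,d), near(a,f), near(c,c), near(f,a), near(f,c), on(c), on(d), on(f)}  (21 atoms)
F3 = F2 ∪ {holds(c), near(c,d), near(d,c), near(d,d), near(d,f), near(f,d)}  (27 atoms)
goal ⊆ F3  ⇒  h_max = 3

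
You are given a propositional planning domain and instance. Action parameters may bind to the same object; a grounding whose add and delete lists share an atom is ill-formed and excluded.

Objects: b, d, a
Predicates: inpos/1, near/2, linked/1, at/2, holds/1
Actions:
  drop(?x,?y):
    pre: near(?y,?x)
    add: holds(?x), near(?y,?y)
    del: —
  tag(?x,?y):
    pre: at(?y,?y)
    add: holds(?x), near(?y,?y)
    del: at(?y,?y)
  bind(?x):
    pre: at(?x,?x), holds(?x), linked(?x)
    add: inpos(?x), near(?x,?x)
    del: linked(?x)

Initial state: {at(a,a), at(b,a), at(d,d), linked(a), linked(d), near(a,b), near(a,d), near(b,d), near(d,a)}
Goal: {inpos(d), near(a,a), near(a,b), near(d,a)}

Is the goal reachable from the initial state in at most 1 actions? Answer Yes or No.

No

1. drop(d,a)  →  {at(a,a), at(b,a), at(d,d), holds(d), linked(a), linked(d), near(a,a), near(a,b), near(a,d), near(b,d), near(d,a)}
2. bind(d)  →  {at(a,a), at(b,a), at(d,d), holds(d), inpos(d), linked(a), near(a,a), near(a,b), near(a,d), near(b,d), near(d,a), near(d,d)}
optimal plan length = 2; 2 > 1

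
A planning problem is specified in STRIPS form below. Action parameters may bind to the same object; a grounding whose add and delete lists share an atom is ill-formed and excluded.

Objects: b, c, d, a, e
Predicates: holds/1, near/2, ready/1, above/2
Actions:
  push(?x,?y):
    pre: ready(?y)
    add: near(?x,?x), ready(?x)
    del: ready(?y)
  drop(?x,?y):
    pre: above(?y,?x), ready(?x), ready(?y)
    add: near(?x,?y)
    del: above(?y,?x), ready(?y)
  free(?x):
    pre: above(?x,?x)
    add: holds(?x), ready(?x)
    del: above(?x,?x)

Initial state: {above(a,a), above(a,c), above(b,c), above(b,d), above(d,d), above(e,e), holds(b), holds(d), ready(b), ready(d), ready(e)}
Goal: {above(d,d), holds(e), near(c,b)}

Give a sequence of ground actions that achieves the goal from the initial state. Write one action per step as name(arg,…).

push(c,d); drop(c,b); free(e)

1. push(c,d)  →  {above(a,a), above(a,c), above(b,c), above(b,d), above(d,d), above(e,e), holds(b), holds(d), near(c,c), ready(b), ready(c), ready(e)}
2. drop(c,b)  →  {above(a,a), above(a,c), above(b,d), above(d,d), above(e,e), holds(b), holds(d), near(c,b), near(c,c), ready(c), ready(e)}
3. free(e)  →  {above(a,a), above(a,c), above(b,d), above(d,d), holds(b), holds(d), holds(e), near(c,b), near(c,c), ready(c), ready(e)}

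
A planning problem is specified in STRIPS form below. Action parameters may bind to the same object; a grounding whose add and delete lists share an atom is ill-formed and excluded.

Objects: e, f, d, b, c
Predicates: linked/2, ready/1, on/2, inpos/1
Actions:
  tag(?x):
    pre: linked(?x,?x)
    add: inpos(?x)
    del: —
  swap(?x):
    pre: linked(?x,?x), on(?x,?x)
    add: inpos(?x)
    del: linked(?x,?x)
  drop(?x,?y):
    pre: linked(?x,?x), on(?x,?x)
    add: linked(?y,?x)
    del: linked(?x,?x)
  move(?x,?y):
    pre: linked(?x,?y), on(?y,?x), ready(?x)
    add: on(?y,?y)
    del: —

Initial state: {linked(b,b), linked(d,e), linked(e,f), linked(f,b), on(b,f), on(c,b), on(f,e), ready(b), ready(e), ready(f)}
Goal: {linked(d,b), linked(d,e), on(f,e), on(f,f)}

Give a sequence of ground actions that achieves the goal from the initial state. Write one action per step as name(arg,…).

move(e,f); move(f,b); drop(b,d)

1. move(e,f)  →  {linked(b,b), linked(d,e), linked(e,f), linked(f,b), on(b,f), on(c,b), on(f,e), on(f,f), ready(b), ready(e), ready(f)}
2. move(f,b)  →  {linked(b,b), linked(d,e), linked(e,f), linked(f,b), on(b,b), on(b,f), on(c,b), on(f,e), on(f,f), ready(b), ready(e), ready(f)}
3. drop(b,d)  →  {linked(d,b), linked(d,e), linked(e,f), linked(f,b), on(b,b), on(b,f), on(c,b), on(f,e), on(f,f), ready(b), ready(e), ready(f)}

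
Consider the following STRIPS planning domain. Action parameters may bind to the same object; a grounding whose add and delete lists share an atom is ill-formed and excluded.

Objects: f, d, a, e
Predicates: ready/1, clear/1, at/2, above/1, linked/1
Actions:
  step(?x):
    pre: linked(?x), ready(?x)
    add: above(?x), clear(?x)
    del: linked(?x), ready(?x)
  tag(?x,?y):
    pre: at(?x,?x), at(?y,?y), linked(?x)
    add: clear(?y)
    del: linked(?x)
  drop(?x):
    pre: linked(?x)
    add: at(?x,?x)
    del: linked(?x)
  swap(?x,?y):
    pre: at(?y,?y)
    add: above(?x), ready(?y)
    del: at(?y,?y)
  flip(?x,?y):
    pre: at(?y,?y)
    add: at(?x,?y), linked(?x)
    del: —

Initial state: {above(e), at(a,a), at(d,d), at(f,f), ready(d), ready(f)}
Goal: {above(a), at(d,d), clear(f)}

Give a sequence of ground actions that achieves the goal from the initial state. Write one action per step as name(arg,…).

swap(a,f); flip(f,d); step(f)

1. swap(a,f)  →  {above(a), above(e), at(a,a), at(d,d), ready(d), ready(f)}
2. flip(f,d)  →  {above(a), above(e), at(a,a), at(d,d), at(f,d), linked(f), ready(d), ready(f)}
3. step(f)  →  {above(a), above(e), above(f), at(a,a), at(d,d), at(f,d), clear(f), ready(d)}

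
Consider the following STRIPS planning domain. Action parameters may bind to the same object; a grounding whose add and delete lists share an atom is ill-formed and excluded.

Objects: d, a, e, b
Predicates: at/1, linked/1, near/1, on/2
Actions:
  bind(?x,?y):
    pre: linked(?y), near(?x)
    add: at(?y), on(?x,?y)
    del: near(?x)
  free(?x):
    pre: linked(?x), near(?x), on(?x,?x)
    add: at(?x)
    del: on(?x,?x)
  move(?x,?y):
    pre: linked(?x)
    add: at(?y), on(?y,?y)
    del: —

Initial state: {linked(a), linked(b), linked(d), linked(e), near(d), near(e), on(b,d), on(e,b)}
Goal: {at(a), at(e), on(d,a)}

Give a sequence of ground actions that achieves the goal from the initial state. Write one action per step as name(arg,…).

1. bind(d,a)  →  {at(a), linked(a), linked(b), linked(d), linked(e), near(e), on(b,d), on(d,a), on(e,b)}
2. bind(e,e)  →  {at(a), at(e), linked(a), linked(b), linked(d), linked(e), on(b,d), on(d,a), on(e,b), on(e,e)}

bind(d,a); bind(e,e)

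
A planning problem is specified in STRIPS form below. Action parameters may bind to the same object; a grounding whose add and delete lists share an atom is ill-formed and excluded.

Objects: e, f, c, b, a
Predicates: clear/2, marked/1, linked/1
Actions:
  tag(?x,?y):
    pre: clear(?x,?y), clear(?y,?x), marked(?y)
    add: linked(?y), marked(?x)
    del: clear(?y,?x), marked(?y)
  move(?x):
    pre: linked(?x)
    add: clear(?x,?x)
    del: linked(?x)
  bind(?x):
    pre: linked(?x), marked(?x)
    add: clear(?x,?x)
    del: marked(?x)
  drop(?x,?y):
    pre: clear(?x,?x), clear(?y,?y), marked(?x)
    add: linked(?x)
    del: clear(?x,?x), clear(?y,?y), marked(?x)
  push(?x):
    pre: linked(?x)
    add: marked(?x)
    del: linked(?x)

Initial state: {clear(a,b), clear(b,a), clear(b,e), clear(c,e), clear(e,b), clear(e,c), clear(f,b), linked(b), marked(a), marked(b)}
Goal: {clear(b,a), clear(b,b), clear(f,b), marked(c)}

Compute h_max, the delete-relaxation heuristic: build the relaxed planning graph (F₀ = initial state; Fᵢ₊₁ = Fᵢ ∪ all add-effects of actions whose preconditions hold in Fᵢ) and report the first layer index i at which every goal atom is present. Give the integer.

2

F0 = init (10 atoms)
F1 = F0 ∪ {clear(b,b), linked(a), marked(e)}  (13 atoms)
F2 = F1 ∪ {clear(a,a), linked(e), marked(c)}  (16 atoms)
goal ⊆ F2  ⇒  h_max = 2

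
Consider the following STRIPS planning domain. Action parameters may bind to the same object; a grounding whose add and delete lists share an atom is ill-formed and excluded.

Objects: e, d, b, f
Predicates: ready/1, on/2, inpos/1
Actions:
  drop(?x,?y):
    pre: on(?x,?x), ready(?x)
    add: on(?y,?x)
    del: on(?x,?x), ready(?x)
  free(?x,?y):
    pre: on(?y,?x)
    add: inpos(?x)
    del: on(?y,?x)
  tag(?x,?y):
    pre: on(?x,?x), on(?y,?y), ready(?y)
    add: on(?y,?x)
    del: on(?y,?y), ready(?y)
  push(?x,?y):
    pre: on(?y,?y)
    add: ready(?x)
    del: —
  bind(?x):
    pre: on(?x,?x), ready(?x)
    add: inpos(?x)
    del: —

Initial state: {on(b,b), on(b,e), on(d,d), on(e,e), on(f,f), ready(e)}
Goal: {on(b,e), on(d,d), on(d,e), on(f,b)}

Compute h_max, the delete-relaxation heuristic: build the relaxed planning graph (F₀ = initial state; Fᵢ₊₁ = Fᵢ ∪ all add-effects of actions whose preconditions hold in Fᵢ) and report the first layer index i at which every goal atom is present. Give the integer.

F0 = init (6 atoms)
F1 = F0 ∪ {inpos(b), inpos(d), inpos(e), inpos(f), on(d,e), on(e,b), on(e,d), on(e,f), on(f,e), ready(b), ready(d), ready(f)}  (18 atoms)
F2 = F1 ∪ {on(b,d), on(b,f), on(d,b), on(d,f), on(f,b), on(f,d)}  (24 atoms)
goal ⊆ F2  ⇒  h_max = 2

2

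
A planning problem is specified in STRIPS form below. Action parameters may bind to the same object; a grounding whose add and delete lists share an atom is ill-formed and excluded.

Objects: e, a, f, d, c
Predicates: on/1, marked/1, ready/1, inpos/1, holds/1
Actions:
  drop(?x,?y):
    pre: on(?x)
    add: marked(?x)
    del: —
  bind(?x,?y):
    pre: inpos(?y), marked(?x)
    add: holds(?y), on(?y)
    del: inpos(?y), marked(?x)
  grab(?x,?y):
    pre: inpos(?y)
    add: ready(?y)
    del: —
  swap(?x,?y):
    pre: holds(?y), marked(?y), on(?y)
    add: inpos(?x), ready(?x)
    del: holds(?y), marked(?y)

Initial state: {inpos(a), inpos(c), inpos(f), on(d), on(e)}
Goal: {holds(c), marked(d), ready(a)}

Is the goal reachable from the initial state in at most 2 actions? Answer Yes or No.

1. drop(e,e)  →  {inpos(a), inpos(c), inpos(f), marked(e), on(d), on(e)}
2. drop(d,e)  →  {inpos(a), inpos(c), inpos(f), marked(d), marked(e), on(d), on(e)}
3. bind(e,c)  →  {holds(c), inpos(a), inpos(f), marked(d), on(c), on(d), on(e)}
4. grab(e,a)  →  {holds(c), inpos(a), inpos(f), marked(d), on(c), on(d), on(e), ready(a)}
optimal plan length = 4; 4 > 2

No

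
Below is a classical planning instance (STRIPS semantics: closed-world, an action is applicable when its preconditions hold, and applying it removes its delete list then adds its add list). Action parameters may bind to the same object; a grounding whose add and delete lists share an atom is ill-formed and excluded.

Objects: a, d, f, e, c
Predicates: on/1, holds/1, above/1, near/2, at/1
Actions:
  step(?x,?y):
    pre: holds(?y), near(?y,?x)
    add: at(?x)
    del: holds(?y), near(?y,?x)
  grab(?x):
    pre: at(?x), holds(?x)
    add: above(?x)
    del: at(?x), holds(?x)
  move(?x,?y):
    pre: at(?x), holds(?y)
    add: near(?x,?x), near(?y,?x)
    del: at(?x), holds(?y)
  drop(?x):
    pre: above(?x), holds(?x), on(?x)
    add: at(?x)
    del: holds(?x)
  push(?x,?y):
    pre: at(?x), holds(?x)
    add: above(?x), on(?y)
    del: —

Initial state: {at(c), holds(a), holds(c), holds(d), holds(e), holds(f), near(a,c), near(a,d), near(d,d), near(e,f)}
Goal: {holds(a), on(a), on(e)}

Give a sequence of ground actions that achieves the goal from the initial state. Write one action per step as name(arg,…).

1. push(c,a)  →  {above(c), at(c), holds(a), holds(c), holds(d), holds(e), holds(f), near(a,c), near(a,d), near(d,d), near(e,f), on(a)}
2. push(c,e)  →  {above(c), at(c), holds(a), holds(c), holds(d), holds(e), holds(f), near(a,c), near(a,d), near(d,d), near(e,f), on(a), on(e)}

push(c,a); push(c,e)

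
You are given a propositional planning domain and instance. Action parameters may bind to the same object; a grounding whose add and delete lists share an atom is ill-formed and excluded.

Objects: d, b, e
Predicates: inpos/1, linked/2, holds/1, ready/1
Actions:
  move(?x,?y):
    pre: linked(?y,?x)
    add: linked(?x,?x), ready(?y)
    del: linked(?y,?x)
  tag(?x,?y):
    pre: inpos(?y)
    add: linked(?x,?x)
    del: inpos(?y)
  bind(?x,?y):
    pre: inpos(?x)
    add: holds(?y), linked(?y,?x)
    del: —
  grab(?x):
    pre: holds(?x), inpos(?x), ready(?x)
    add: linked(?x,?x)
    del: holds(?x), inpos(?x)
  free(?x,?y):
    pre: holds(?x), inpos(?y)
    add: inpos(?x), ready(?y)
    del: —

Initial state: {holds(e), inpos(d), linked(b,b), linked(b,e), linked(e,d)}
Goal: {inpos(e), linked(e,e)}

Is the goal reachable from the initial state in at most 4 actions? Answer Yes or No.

Yes

1. move(e,b)  →  {holds(e), inpos(d), linked(b,b), linked(e,d), linked(e,e), ready(b)}
2. free(e,d)  →  {holds(e), inpos(d), inpos(e), linked(b,b), linked(e,d), linked(e,e), ready(b), ready(d)}
optimal plan length = 2; 2 ≤ 4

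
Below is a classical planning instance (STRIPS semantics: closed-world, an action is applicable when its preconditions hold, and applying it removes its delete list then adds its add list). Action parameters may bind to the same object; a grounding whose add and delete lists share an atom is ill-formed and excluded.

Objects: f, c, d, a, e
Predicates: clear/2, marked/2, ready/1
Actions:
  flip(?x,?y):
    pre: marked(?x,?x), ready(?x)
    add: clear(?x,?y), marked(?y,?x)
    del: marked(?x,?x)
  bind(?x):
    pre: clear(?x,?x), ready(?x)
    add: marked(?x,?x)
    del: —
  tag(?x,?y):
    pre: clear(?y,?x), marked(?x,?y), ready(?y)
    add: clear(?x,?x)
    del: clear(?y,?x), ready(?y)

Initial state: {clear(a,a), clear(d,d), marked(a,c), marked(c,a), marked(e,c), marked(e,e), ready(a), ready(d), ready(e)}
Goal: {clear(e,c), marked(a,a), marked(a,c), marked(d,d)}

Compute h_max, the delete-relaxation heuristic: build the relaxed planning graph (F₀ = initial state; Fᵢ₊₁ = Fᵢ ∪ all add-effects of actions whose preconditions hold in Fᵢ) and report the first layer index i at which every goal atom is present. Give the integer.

F0 = init (9 atoms)
F1 = F0 ∪ {clear(e,a), clear(e,c), clear(e,d), clear(e,f), marked(a,a), marked(a,e), marked(c,e), marked(d,d), marked(d,e), marked(f,e)}  (19 atoms)
goal ⊆ F1  ⇒  h_max = 1

1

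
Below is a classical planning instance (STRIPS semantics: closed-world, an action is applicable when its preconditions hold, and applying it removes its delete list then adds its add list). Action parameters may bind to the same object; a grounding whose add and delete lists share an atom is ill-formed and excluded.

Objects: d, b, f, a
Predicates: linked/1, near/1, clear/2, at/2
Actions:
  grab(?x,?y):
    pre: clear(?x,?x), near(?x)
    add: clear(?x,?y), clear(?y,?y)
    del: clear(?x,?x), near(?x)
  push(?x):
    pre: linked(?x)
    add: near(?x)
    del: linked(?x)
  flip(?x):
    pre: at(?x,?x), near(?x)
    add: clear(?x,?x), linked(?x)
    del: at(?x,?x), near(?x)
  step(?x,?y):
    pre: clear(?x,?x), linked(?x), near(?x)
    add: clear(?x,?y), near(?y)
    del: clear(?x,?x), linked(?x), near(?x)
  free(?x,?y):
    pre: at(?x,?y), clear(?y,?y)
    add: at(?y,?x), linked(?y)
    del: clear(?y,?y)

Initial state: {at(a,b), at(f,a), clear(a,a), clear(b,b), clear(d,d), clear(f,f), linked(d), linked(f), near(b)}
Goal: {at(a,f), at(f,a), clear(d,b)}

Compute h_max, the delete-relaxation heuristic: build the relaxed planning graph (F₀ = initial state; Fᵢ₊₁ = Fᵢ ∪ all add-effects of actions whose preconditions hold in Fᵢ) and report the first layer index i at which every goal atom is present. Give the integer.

2

F0 = init (9 atoms)
F1 = F0 ∪ {at(a,f), at(b,a), clear(b,a), clear(b,d), clear(b,f), linked(a), linked(b), near(d), near(f)}  (18 atoms)
F2 = F1 ∪ {clear(d,a), clear(d,b), clear(d,f), clear(f,a), clear(f,b), clear(f,d), near(a)}  (25 atoms)
goal ⊆ F2  ⇒  h_max = 2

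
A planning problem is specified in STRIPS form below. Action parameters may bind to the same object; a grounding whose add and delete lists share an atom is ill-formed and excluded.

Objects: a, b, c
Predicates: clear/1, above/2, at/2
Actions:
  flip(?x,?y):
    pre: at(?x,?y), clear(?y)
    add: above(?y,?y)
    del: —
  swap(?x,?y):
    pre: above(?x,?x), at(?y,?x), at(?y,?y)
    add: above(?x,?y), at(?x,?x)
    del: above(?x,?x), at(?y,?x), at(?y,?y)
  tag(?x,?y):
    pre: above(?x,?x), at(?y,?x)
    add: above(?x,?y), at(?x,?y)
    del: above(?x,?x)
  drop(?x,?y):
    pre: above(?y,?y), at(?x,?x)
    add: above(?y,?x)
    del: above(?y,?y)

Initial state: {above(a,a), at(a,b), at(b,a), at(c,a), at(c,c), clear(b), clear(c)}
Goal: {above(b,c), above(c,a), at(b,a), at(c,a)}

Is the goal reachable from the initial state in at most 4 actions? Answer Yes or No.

1. flip(a,b)  →  {above(a,a), above(b,b), at(a,b), at(b,a), at(c,a), at(c,c), clear(b), clear(c)}
2. flip(c,c)  →  {above(a,a), above(b,b), above(c,c), at(a,b), at(b,a), at(c,a), at(c,c), clear(b), clear(c)}
3. tag(a,c)  →  {above(a,c), above(b,b), above(c,c), at(a,b), at(a,c), at(b,a), at(c,a), at(c,c), clear(b), clear(c)}
4. tag(c,a)  →  {above(a,c), above(b,b), above(c,a), at(a,b), at(a,c), at(b,a), at(c,a), at(c,c), clear(b), clear(c)}
5. drop(c,b)  →  {above(a,c), above(b,c), above(c,a), at(a,b), at(a,c), at(b,a), at(c,a), at(c,c), clear(b), clear(c)}
optimal plan length = 5; 5 > 4

No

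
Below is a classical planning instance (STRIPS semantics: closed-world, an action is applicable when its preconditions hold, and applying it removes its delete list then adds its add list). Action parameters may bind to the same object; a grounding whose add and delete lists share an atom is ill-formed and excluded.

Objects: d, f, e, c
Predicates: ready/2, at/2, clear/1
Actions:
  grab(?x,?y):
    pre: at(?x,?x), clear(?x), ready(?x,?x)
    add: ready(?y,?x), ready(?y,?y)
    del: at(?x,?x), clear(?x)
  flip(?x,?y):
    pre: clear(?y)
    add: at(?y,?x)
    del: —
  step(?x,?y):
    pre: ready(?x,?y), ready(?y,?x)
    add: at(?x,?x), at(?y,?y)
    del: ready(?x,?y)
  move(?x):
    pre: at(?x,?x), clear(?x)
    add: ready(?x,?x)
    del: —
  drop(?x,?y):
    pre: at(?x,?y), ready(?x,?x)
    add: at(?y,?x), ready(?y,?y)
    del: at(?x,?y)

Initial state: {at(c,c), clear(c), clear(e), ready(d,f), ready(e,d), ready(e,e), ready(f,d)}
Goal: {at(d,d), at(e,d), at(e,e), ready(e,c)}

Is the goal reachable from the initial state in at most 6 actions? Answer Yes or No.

1. flip(d,e)  →  {at(c,c), at(e,d), clear(c), clear(e), ready(d,f), ready(e,d), ready(e,e), ready(f,d)}
2. flip(e,e)  →  {at(c,c), at(e,d), at(e,e), clear(c), clear(e), ready(d,f), ready(e,d), ready(e,e), ready(f,d)}
3. step(d,f)  →  {at(c,c), at(d,d), at(e,d), at(e,e), at(f,f), clear(c), clear(e), ready(e,d), ready(e,e), ready(f,d)}
4. move(c)  →  {at(c,c), at(d,d), at(e,d), at(e,e), at(f,f), clear(c), clear(e), ready(c,c), ready(e,d), ready(e,e), ready(f,d)}
5. grab(c,e)  →  {at(d,d), at(e,d), at(e,e), at(f,f), clear(e), ready(c,c), ready(e,c), ready(e,d), ready(e,e), ready(f,d)}
optimal plan length = 5; 5 ≤ 6

Yes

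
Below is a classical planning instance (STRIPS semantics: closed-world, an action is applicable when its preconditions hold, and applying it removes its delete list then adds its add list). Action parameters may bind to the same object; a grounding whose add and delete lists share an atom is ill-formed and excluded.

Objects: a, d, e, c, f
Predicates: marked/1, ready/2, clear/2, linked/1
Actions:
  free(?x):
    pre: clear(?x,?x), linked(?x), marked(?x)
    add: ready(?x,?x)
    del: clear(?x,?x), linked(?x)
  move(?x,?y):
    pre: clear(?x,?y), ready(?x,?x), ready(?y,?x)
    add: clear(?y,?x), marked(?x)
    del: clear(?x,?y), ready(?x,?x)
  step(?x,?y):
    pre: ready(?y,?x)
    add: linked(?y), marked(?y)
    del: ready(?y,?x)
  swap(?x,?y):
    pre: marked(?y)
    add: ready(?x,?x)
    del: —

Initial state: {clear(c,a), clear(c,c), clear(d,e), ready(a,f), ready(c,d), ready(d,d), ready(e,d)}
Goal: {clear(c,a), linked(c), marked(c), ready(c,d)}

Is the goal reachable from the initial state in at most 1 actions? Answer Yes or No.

1. move(d,e)  →  {clear(c,a), clear(c,c), clear(e,d), marked(d), ready(a,f), ready(c,d), ready(e,d)}
2. swap(c,d)  →  {clear(c,a), clear(c,c), clear(e,d), marked(d), ready(a,f), ready(c,c), ready(c,d), ready(e,d)}
3. step(c,c)  →  {clear(c,a), clear(c,c), clear(e,d), linked(c), marked(c), marked(d), ready(a,f), ready(c,d), ready(e,d)}
optimal plan length = 3; 3 > 1

No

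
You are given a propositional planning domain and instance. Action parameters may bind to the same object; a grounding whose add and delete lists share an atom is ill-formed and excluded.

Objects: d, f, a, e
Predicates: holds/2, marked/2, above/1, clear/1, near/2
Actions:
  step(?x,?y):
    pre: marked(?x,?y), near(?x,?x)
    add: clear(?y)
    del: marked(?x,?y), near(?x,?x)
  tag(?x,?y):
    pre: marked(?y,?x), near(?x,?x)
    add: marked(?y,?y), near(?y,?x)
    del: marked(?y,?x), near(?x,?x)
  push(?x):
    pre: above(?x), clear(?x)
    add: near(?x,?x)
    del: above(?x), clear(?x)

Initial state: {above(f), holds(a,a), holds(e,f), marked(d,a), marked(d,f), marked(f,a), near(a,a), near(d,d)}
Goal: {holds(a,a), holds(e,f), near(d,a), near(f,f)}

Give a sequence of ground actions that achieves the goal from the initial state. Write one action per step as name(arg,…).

step(d,f); tag(a,d); push(f)

1. step(d,f)  →  {above(f), clear(f), holds(a,a), holds(e,f), marked(d,a), marked(f,a), near(a,a)}
2. tag(a,d)  →  {above(f), clear(f), holds(a,a), holds(e,f), marked(d,d), marked(f,a), near(d,a)}
3. push(f)  →  {holds(a,a), holds(e,f), marked(d,d), marked(f,a), near(d,a), near(f,f)}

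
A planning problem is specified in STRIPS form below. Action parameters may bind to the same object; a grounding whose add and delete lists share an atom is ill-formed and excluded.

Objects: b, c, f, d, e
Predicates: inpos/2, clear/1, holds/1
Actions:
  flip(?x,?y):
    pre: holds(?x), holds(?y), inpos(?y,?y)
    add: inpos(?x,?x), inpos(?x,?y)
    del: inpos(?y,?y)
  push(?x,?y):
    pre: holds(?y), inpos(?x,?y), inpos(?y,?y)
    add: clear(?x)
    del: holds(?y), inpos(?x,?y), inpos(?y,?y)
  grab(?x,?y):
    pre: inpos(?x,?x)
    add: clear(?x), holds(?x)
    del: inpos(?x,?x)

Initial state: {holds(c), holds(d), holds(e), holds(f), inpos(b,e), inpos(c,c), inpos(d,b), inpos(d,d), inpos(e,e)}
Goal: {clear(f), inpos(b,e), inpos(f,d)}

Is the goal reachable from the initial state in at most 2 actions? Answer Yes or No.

Yes

1. flip(f,d)  →  {holds(c), holds(d), holds(e), holds(f), inpos(b,e), inpos(c,c), inpos(d,b), inpos(e,e), inpos(f,d), inpos(f,f)}
2. push(f,f)  →  {clear(f), holds(c), holds(d), holds(e), inpos(b,e), inpos(c,c), inpos(d,b), inpos(e,e), inpos(f,d)}
optimal plan length = 2; 2 ≤ 2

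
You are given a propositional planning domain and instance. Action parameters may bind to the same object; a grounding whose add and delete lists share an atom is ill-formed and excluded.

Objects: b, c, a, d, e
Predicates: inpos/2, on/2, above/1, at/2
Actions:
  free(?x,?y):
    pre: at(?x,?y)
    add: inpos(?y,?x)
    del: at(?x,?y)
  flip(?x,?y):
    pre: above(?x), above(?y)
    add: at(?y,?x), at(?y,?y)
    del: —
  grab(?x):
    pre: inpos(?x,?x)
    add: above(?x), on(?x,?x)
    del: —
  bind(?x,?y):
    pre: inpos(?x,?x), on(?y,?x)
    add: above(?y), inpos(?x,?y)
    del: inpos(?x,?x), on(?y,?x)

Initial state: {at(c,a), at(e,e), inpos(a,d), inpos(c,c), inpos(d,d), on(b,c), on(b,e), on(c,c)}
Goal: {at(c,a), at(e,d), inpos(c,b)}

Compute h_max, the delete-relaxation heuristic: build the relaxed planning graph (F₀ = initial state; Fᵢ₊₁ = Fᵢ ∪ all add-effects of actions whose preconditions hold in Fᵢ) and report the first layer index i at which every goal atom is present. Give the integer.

F0 = init (8 atoms)
F1 = F0 ∪ {above(b), above(c), above(d), inpos(a,c), inpos(c,b), inpos(e,e), on(d,d)}  (15 atoms)
F2 = F1 ∪ {above(e), at(b,b), at(b,c), at(b,d), at(c,b), at(c,c), at(c,d), at(d,b), at(d,c), at(d,d), inpos(e,b), on(e,e)}  (27 atoms)
F3 = F2 ∪ {at(b,e), at(c,e), at(d,e), at(e,b), at(e,c), at(e,d), inpos(b,b), inpos(b,c), inpos(b,d), inpos(c,d), inpos(d,b), inpos(d,c)}  (39 atoms)
goal ⊆ F3  ⇒  h_max = 3

3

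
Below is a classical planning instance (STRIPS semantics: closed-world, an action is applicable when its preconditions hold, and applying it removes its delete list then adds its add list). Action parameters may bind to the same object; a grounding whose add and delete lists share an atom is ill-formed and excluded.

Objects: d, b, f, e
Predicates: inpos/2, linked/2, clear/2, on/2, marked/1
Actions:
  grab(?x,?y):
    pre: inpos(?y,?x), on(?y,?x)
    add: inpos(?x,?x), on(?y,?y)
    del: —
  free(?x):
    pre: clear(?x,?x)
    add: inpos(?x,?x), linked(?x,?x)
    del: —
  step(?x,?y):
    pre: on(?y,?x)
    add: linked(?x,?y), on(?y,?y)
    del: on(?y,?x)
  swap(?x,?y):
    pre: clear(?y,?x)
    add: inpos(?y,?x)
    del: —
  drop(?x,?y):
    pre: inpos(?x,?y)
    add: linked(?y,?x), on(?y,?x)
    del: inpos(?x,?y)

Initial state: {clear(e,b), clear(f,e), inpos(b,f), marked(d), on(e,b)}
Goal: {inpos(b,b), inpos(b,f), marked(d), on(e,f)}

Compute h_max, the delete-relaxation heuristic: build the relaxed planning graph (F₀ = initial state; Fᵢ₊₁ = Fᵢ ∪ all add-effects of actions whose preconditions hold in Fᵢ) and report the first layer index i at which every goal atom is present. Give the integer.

F0 = init (5 atoms)
F1 = F0 ∪ {inpos(e,b), inpos(f,e), linked(b,e), linked(f,b), on(e,e), on(f,b)}  (11 atoms)
F2 = F1 ∪ {inpos(b,b), linked(b,f), linked(e,f), on(b,e), on(e,f), on(f,f)}  (17 atoms)
goal ⊆ F2  ⇒  h_max = 2

2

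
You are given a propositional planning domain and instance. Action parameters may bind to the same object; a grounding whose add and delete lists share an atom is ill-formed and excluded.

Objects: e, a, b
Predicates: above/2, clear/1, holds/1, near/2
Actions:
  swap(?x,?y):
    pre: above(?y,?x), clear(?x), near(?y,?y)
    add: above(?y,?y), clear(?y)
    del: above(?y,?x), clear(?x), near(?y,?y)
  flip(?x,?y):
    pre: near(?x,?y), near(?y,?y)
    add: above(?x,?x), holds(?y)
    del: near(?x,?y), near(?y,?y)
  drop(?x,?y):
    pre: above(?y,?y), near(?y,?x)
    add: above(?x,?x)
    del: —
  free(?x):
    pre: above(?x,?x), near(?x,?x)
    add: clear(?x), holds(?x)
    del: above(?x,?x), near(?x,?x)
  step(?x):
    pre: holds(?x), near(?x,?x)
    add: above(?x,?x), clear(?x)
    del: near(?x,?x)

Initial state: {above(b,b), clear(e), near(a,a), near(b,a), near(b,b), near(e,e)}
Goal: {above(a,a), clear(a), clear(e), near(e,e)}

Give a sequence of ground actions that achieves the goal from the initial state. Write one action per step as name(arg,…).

1. drop(a,b)  →  {above(a,a), above(b,b), clear(e), near(a,a), near(b,a), near(b,b), near(e,e)}
2. free(a)  →  {above(b,b), clear(a), clear(e), holds(a), near(b,a), near(b,b), near(e,e)}
3. drop(a,b)  →  {above(a,a), above(b,b), clear(a), clear(e), holds(a), near(b,a), near(b,b), near(e,e)}

drop(a,b); free(a); drop(a,b)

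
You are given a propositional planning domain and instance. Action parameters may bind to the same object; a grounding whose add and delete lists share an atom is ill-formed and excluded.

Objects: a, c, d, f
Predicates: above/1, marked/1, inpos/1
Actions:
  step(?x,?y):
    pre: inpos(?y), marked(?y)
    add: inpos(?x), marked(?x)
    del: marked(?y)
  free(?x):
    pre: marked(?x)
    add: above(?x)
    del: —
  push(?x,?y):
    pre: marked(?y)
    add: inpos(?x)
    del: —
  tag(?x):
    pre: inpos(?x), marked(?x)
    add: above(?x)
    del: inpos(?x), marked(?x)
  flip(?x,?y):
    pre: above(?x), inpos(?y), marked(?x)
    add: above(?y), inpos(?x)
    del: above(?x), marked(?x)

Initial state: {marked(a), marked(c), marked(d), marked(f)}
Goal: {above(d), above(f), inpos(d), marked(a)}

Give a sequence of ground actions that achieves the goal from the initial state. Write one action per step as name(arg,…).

free(d); free(f); push(d,a)

1. free(d)  →  {above(d), marked(a), marked(c), marked(d), marked(f)}
2. free(f)  →  {above(d), above(f), marked(a), marked(c), marked(d), marked(f)}
3. push(d,a)  →  {above(d), above(f), inpos(d), marked(a), marked(c), marked(d), marked(f)}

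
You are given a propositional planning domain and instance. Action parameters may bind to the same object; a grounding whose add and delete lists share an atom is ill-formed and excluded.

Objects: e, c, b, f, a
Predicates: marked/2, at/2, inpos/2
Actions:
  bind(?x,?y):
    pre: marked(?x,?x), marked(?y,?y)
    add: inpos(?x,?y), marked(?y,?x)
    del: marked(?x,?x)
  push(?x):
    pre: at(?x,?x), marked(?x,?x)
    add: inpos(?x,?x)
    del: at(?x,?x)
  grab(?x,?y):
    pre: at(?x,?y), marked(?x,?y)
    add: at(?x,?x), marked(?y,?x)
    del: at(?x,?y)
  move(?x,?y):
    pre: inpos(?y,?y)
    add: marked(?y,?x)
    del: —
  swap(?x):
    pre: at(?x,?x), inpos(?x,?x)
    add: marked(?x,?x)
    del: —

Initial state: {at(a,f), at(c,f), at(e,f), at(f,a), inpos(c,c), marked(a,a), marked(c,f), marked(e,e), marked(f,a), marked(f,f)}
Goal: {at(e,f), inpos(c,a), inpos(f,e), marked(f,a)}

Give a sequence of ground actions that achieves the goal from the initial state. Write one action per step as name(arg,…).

1. bind(f,e)  →  {at(a,f), at(c,f), at(e,f), at(f,a), inpos(c,c), inpos(f,e), marked(a,a), marked(c,f), marked(e,e), marked(e,f), marked(f,a)}
2. move(c,c)  →  {at(a,f), at(c,f), at(e,f), at(f,a), inpos(c,c), inpos(f,e), marked(a,a), marked(c,c), marked(c,f), marked(e,e), marked(e,f), marked(f,a)}
3. bind(c,a)  →  {at(a,f), at(c,f), at(e,f), at(f,a), inpos(c,a), inpos(c,c), inpos(f,e), marked(a,a), marked(a,c), marked(c,f), marked(e,e), marked(e,f), marked(f,a)}

bind(f,e); move(c,c); bind(c,a)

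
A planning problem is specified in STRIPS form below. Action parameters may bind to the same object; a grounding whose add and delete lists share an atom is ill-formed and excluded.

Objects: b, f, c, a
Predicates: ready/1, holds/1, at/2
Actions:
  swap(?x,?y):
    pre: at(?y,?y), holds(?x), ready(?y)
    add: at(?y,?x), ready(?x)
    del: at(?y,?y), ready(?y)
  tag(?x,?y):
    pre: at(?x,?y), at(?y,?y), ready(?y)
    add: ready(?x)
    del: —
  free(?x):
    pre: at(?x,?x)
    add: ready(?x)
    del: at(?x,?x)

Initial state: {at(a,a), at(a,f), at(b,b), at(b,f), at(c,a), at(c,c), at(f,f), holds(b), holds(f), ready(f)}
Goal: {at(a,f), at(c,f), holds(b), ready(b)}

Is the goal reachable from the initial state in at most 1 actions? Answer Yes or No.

1. tag(b,f)  →  {at(a,a), at(a,f), at(b,b), at(b,f), at(c,a), at(c,c), at(f,f), holds(b), holds(f), ready(b), ready(f)}
2. tag(a,f)  →  {at(a,a), at(a,f), at(b,b), at(b,f), at(c,a), at(c,c), at(f,f), holds(b), holds(f), ready(a), ready(b), ready(f)}
3. tag(c,a)  →  {at(a,a), at(a,f), at(b,b), at(b,f), at(c,a), at(c,c), at(f,f), holds(b), holds(f), ready(a), ready(b), ready(c), ready(f)}
4. swap(f,c)  →  {at(a,a), at(a,f), at(b,b), at(b,f), at(c,a), at(c,f), at(f,f), holds(b), holds(f), ready(a), ready(b), ready(f)}
optimal plan length = 4; 4 > 1

No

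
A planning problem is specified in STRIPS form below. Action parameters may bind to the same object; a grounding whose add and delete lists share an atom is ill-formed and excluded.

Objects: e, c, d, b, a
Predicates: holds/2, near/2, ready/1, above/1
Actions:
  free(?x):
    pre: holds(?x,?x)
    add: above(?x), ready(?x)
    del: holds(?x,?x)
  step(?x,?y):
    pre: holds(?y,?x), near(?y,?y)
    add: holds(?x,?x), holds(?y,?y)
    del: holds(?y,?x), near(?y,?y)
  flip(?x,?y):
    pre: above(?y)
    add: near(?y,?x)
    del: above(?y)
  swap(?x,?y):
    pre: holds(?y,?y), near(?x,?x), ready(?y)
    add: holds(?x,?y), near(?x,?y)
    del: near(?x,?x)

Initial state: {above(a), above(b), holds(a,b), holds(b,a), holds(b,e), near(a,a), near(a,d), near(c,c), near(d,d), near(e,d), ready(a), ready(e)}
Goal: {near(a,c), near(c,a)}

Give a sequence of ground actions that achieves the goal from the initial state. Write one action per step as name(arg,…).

1. step(b,a)  →  {above(a), above(b), holds(a,a), holds(b,a), holds(b,b), holds(b,e), near(a,d), near(c,c), near(d,d), near(e,d), ready(a), ready(e)}
2. flip(c,a)  →  {above(b), holds(a,a), holds(b,a), holds(b,b), holds(b,e), near(a,c), near(a,d), near(c,c), near(d,d), near(e,d), ready(a), ready(e)}
3. swap(c,a)  →  {above(b), holds(a,a), holds(b,a), holds(b,b), holds(b,e), holds(c,a), near(a,c), near(a,d), near(c,a), near(d,d), near(e,d), ready(a), ready(e)}

step(b,a); flip(c,a); swap(c,a)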